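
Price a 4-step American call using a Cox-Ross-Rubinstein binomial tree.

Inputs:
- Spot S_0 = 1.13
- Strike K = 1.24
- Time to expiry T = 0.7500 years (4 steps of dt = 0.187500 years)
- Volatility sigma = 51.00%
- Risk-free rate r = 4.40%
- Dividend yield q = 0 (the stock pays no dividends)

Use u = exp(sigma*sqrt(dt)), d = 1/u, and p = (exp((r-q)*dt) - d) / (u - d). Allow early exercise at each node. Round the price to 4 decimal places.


Answer: Price = V(0,0) = 0.1738

Derivation:
dt = T/N = 0.187500
u = exp(sigma*sqrt(dt)) = 1.247119; d = 1/u = 0.801848
p = (exp((r-q)*dt) - d) / (u - d) = 0.463619
Discount per step: exp(-r*dt) = 0.991784
Stock lattice S(k, i) with i counting down-moves:
  k=0: S(0,0) = 1.1300
  k=1: S(1,0) = 1.4092; S(1,1) = 0.9061
  k=2: S(2,0) = 1.7575; S(2,1) = 1.1300; S(2,2) = 0.7265
  k=3: S(3,0) = 2.1918; S(3,1) = 1.4092; S(3,2) = 0.9061; S(3,3) = 0.5826
  k=4: S(4,0) = 2.7334; S(4,1) = 1.7575; S(4,2) = 1.1300; S(4,3) = 0.7265; S(4,4) = 0.4671
Terminal payoffs V(N, i) = max(S_T - K, 0):
  V(4,0) = 1.493447; V(4,1) = 0.517497; V(4,2) = 0.000000; V(4,3) = 0.000000; V(4,4) = 0.000000
Backward induction: V(k, i) = exp(-r*dt) * [p * V(k+1, i) + (1-p) * V(k+1, i+1)]; then take max(V_cont, immediate exercise) for American.
  V(3,0) = exp(-r*dt) * [p*1.493447 + (1-p)*0.517497] = 0.961997; exercise = 0.951809; V(3,0) = max -> 0.961997
  V(3,1) = exp(-r*dt) * [p*0.517497 + (1-p)*0.000000] = 0.237950; exercise = 0.169245; V(3,1) = max -> 0.237950
  V(3,2) = exp(-r*dt) * [p*0.000000 + (1-p)*0.000000] = 0.000000; exercise = 0.000000; V(3,2) = max -> 0.000000
  V(3,3) = exp(-r*dt) * [p*0.000000 + (1-p)*0.000000] = 0.000000; exercise = 0.000000; V(3,3) = max -> 0.000000
  V(2,0) = exp(-r*dt) * [p*0.961997 + (1-p)*0.237950] = 0.568919; exercise = 0.517497; V(2,0) = max -> 0.568919
  V(2,1) = exp(-r*dt) * [p*0.237950 + (1-p)*0.000000] = 0.109412; exercise = 0.000000; V(2,1) = max -> 0.109412
  V(2,2) = exp(-r*dt) * [p*0.000000 + (1-p)*0.000000] = 0.000000; exercise = 0.000000; V(2,2) = max -> 0.000000
  V(1,0) = exp(-r*dt) * [p*0.568919 + (1-p)*0.109412] = 0.319799; exercise = 0.169245; V(1,0) = max -> 0.319799
  V(1,1) = exp(-r*dt) * [p*0.109412 + (1-p)*0.000000] = 0.050309; exercise = 0.000000; V(1,1) = max -> 0.050309
  V(0,0) = exp(-r*dt) * [p*0.319799 + (1-p)*0.050309] = 0.173809; exercise = 0.000000; V(0,0) = max -> 0.173809


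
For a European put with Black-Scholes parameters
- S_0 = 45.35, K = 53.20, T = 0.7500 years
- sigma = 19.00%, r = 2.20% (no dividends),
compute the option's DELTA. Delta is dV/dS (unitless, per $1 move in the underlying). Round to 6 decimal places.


Answer: Delta = -0.784562

Derivation:
d1 = -0.7876924627; d2 = -0.9522372894
phi(d1) = 0.2925357958; exp(-qT) = 1.0000000000; exp(-rT) = 0.9836353794
N(-d1) = 0.7845616923
Delta = -exp(-qT) * N(-d1) = -1.0000000000 * 0.7845616923 = -0.784562


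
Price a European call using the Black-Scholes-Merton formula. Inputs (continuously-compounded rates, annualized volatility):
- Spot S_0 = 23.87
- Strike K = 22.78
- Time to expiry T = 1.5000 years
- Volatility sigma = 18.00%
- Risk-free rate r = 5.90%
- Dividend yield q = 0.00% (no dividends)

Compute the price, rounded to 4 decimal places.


Answer: Price = 3.8283

Derivation:
d1 = (ln(S/K) + (r - q + 0.5*sigma^2) * T) / (sigma * sqrt(T)) = 0.72368579
d2 = d1 - sigma * sqrt(T) = 0.50323171
exp(-rT) = 0.91530311; exp(-qT) = 1.00000000
C = S_0 * exp(-qT) * N(d1) - K * exp(-rT) * N(d2)
N(d1) = 0.76537067; N(d2) = 0.69259931
C = 23.8700 * 1.00000000 * 0.76537067 - 22.7800 * 0.91530311 * 0.69259931 = 3.8283


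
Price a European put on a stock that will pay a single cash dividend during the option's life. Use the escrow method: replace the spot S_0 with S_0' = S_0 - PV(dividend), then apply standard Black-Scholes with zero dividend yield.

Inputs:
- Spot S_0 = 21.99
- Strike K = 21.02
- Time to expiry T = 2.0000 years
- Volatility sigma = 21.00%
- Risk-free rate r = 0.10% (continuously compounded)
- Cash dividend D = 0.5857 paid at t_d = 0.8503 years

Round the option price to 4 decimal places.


Answer: Price = 2.2939

Derivation:
PV(D) = D * exp(-r * t_d) = 0.5857 * 0.99915006 = 0.58520219
S_0' = S_0 - PV(D) = 21.9900 - 0.58520219 = 21.40479781
d1 = (ln(S_0'/K) + (r + sigma^2/2)*T) / (sigma*sqrt(T)) = 0.21630978
d2 = d1 - sigma*sqrt(T) = -0.08067506
exp(-rT) = 0.99800200
N(-d1) = 0.41437314; N(-d2) = 0.53214982
P = K * exp(-rT) * N(-d2) - S_0' * N(-d1) = 21.0200 * 0.99800200 * 0.53214982 - 21.40479781 * 0.41437314 = 2.2939


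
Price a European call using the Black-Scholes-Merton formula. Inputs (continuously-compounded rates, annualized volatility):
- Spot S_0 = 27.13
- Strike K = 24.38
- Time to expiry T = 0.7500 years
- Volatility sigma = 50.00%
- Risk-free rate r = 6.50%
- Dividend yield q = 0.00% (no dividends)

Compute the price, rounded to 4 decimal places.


Answer: Price = 6.5410

Derivation:
d1 = (ln(S/K) + (r - q + 0.5*sigma^2) * T) / (sigma * sqrt(T)) = 0.57591152
d2 = d1 - sigma * sqrt(T) = 0.14289882
exp(-rT) = 0.95241920; exp(-qT) = 1.00000000
C = S_0 * exp(-qT) * N(d1) - K * exp(-rT) * N(d2)
N(d1) = 0.71766251; N(d2) = 0.55681495
C = 27.1300 * 1.00000000 * 0.71766251 - 24.3800 * 0.95241920 * 0.55681495 = 6.5410


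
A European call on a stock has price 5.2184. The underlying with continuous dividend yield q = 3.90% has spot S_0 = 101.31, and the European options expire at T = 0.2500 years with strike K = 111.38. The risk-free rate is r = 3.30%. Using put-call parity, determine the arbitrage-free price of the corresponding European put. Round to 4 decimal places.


Answer: Put price = 15.3563

Derivation:
Put-call parity: C - P = S_0 * exp(-qT) - K * exp(-rT).
S_0 * exp(-qT) = 101.3100 * 0.99029738 = 100.32702728
K * exp(-rT) = 111.3800 * 0.99178394 = 110.46489500
P = C - S*exp(-qT) + K*exp(-rT)
P = 5.2184 - 100.32702728 + 110.46489500 = 15.3563


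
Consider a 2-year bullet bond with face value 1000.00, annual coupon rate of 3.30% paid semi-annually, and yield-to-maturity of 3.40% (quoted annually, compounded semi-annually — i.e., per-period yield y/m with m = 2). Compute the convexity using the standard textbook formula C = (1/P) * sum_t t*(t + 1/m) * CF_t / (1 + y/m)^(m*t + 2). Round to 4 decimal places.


Answer: Convexity = 4.6790

Derivation:
Coupon per period c = face * coupon_rate / m = 16.500000
Periods per year m = 2; per-period yield y/m = 0.017000
Number of cashflows N = 4
Cashflows (t years, CF_t, discount factor 1/(1+y/m)^(m*t), PV):
  t = 0.5000: CF_t = 16.500000, DF = 0.983284, PV = 16.224189
  t = 1.0000: CF_t = 16.500000, DF = 0.966848, PV = 15.952988
  t = 1.5000: CF_t = 16.500000, DF = 0.950686, PV = 15.686321
  t = 2.0000: CF_t = 1016.500000, DF = 0.934795, PV = 950.218696
Price P = sum_t PV_t = 998.082194
Convexity numerator sum_t t*(t + 1/m) * CF_t / (1+y/m)^(m*t + 2):
  t = 0.5000: term = 7.843160
  t = 1.0000: term = 23.136166
  t = 1.5000: term = 45.498852
  t = 2.0000: term = 4593.584077
Convexity = (1/P) * sum = 4670.062255 / 998.082194 = 4.679036


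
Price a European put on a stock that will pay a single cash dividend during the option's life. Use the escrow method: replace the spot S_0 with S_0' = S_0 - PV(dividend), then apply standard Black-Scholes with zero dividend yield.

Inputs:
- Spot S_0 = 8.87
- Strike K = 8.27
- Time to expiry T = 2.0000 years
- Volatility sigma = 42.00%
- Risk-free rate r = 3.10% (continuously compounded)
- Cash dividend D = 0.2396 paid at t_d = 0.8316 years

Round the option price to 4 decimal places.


PV(D) = D * exp(-r * t_d) = 0.2396 * 0.97454986 = 0.23350215
S_0' = S_0 - PV(D) = 8.8700 - 0.23350215 = 8.63649785
d1 = (ln(S_0'/K) + (r + sigma^2/2)*T) / (sigma*sqrt(T)) = 0.47437210
d2 = d1 - sigma*sqrt(T) = -0.11959760
exp(-rT) = 0.93988289
N(-d1) = 0.31761729; N(-d2) = 0.54759904
P = K * exp(-rT) * N(-d2) - S_0' * N(-d1) = 8.2700 * 0.93988289 * 0.54759904 - 8.63649785 * 0.31761729 = 1.5133

Answer: Price = 1.5133


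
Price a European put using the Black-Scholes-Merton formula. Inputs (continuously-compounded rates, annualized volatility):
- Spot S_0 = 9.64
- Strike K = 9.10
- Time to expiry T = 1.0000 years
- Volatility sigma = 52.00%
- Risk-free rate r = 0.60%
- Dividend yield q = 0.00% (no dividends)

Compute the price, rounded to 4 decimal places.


d1 = (ln(S/K) + (r - q + 0.5*sigma^2) * T) / (sigma * sqrt(T)) = 0.38239749
d2 = d1 - sigma * sqrt(T) = -0.13760251
exp(-rT) = 0.99401796; exp(-qT) = 1.00000000
P = K * exp(-rT) * N(-d2) - S_0 * exp(-qT) * N(-d1)
N(-d1) = 0.35108328; N(-d2) = 0.55472271
P = 9.1000 * 0.99401796 * 0.55472271 - 9.6400 * 1.00000000 * 0.35108328 = 1.6333

Answer: Price = 1.6333


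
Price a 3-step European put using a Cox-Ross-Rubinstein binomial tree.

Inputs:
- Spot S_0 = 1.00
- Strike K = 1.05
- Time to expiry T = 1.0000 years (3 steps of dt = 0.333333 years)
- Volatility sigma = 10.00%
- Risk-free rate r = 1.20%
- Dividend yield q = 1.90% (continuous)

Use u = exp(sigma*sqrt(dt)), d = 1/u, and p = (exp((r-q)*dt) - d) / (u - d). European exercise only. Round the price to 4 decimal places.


Answer: Price = V(0,0) = 0.0734

Derivation:
dt = T/N = 0.333333
u = exp(sigma*sqrt(dt)) = 1.059434; d = 1/u = 0.943900
p = (exp((r-q)*dt) - d) / (u - d) = 0.465398
Discount per step: exp(-r*dt) = 0.996008
Stock lattice S(k, i) with i counting down-moves:
  k=0: S(0,0) = 1.0000
  k=1: S(1,0) = 1.0594; S(1,1) = 0.9439
  k=2: S(2,0) = 1.1224; S(2,1) = 1.0000; S(2,2) = 0.8909
  k=3: S(3,0) = 1.1891; S(3,1) = 1.0594; S(3,2) = 0.9439; S(3,3) = 0.8410
Terminal payoffs V(N, i) = max(K - S_T, 0):
  V(3,0) = 0.000000; V(3,1) = 0.000000; V(3,2) = 0.106100; V(3,3) = 0.209035
Backward induction: V(k, i) = exp(-r*dt) * [p * V(k+1, i) + (1-p) * V(k+1, i+1)].
  V(2,0) = exp(-r*dt) * [p*0.000000 + (1-p)*0.000000] = 0.000000
  V(2,1) = exp(-r*dt) * [p*0.000000 + (1-p)*0.106100] = 0.056495
  V(2,2) = exp(-r*dt) * [p*0.106100 + (1-p)*0.209035] = 0.160486
  V(1,0) = exp(-r*dt) * [p*0.000000 + (1-p)*0.056495] = 0.030082
  V(1,1) = exp(-r*dt) * [p*0.056495 + (1-p)*0.160486] = 0.111641
  V(0,0) = exp(-r*dt) * [p*0.030082 + (1-p)*0.111641] = 0.073389


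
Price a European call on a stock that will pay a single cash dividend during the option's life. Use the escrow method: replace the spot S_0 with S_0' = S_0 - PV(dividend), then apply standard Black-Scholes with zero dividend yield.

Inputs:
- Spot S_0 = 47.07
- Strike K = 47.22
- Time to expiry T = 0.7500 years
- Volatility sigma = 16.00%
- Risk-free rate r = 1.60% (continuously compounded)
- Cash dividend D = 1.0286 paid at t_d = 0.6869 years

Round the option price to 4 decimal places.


Answer: Price = 2.2696

Derivation:
PV(D) = D * exp(-r * t_d) = 1.0286 * 0.98906977 = 1.01735717
S_0' = S_0 - PV(D) = 47.0700 - 1.01735717 = 46.05264283
d1 = (ln(S_0'/K) + (r + sigma^2/2)*T) / (sigma*sqrt(T)) = -0.02477107
d2 = d1 - sigma*sqrt(T) = -0.16333513
exp(-rT) = 0.98807171
N(d1) = 0.49011878; N(d2) = 0.43512729
C = S_0' * N(d1) - K * exp(-rT) * N(d2) = 46.05264283 * 0.49011878 - 47.2200 * 0.98807171 * 0.43512729 = 2.2696


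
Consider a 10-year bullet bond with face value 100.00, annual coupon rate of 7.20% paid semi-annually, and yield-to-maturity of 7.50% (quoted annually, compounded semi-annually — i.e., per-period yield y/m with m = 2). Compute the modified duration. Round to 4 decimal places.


Coupon per period c = face * coupon_rate / m = 3.600000
Periods per year m = 2; per-period yield y/m = 0.037500
Number of cashflows N = 20
Cashflows (t years, CF_t, discount factor 1/(1+y/m)^(m*t), PV):
  t = 0.5000: CF_t = 3.600000, DF = 0.963855, PV = 3.469880
  t = 1.0000: CF_t = 3.600000, DF = 0.929017, PV = 3.344462
  t = 1.5000: CF_t = 3.600000, DF = 0.895438, PV = 3.223578
  t = 2.0000: CF_t = 3.600000, DF = 0.863073, PV = 3.107063
  t = 2.5000: CF_t = 3.600000, DF = 0.831878, PV = 2.994760
  t = 3.0000: CF_t = 3.600000, DF = 0.801810, PV = 2.886515
  t = 3.5000: CF_t = 3.600000, DF = 0.772829, PV = 2.782183
  t = 4.0000: CF_t = 3.600000, DF = 0.744895, PV = 2.681623
  t = 4.5000: CF_t = 3.600000, DF = 0.717971, PV = 2.584696
  t = 5.0000: CF_t = 3.600000, DF = 0.692020, PV = 2.491274
  t = 5.5000: CF_t = 3.600000, DF = 0.667008, PV = 2.401228
  t = 6.0000: CF_t = 3.600000, DF = 0.642899, PV = 2.314436
  t = 6.5000: CF_t = 3.600000, DF = 0.619662, PV = 2.230782
  t = 7.0000: CF_t = 3.600000, DF = 0.597264, PV = 2.150151
  t = 7.5000: CF_t = 3.600000, DF = 0.575676, PV = 2.072435
  t = 8.0000: CF_t = 3.600000, DF = 0.554869, PV = 1.997528
  t = 8.5000: CF_t = 3.600000, DF = 0.534813, PV = 1.925328
  t = 9.0000: CF_t = 3.600000, DF = 0.515483, PV = 1.855738
  t = 9.5000: CF_t = 3.600000, DF = 0.496851, PV = 1.788663
  t = 10.0000: CF_t = 103.600000, DF = 0.478892, PV = 49.613247
Price P = sum_t PV_t = 97.915569
First compute Macaulay numerator sum_t t * PV_t:
  t * PV_t at t = 0.5000: 1.734940
  t * PV_t at t = 1.0000: 3.344462
  t * PV_t at t = 1.5000: 4.835367
  t * PV_t at t = 2.0000: 6.214126
  t * PV_t at t = 2.5000: 7.486899
  t * PV_t at t = 3.0000: 8.659546
  t * PV_t at t = 3.5000: 9.737642
  t * PV_t at t = 4.0000: 10.726490
  t * PV_t at t = 4.5000: 11.631134
  t * PV_t at t = 5.0000: 12.456369
  t * PV_t at t = 5.5000: 13.206752
  t * PV_t at t = 6.0000: 13.886618
  t * PV_t at t = 6.5000: 14.500083
  t * PV_t at t = 7.0000: 15.051059
  t * PV_t at t = 7.5000: 15.543263
  t * PV_t at t = 8.0000: 15.980222
  t * PV_t at t = 8.5000: 16.365287
  t * PV_t at t = 9.0000: 16.701640
  t * PV_t at t = 9.5000: 16.992298
  t * PV_t at t = 10.0000: 496.132466
Macaulay duration D = 711.186663 / 97.915569 = 7.263264
Modified duration = D / (1 + y/m) = 7.263264 / (1 + 0.037500) = 7.000737

Answer: Modified duration = 7.0007


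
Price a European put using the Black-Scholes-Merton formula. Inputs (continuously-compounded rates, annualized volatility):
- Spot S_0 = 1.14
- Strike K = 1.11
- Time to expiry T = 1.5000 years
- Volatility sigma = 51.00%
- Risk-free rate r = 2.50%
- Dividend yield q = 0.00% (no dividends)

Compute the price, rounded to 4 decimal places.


d1 = (ln(S/K) + (r - q + 0.5*sigma^2) * T) / (sigma * sqrt(T)) = 0.41504162
d2 = d1 - sigma * sqrt(T) = -0.20957827
exp(-rT) = 0.96319442; exp(-qT) = 1.00000000
P = K * exp(-rT) * N(-d2) - S_0 * exp(-qT) * N(-d1)
N(-d1) = 0.33905572; N(-d2) = 0.58300158
P = 1.1100 * 0.96319442 * 0.58300158 - 1.1400 * 1.00000000 * 0.33905572 = 0.2368

Answer: Price = 0.2368


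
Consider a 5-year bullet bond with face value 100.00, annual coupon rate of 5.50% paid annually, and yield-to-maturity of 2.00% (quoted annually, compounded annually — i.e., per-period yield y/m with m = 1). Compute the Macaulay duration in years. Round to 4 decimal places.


Coupon per period c = face * coupon_rate / m = 5.500000
Periods per year m = 1; per-period yield y/m = 0.020000
Number of cashflows N = 5
Cashflows (t years, CF_t, discount factor 1/(1+y/m)^(m*t), PV):
  t = 1.0000: CF_t = 5.500000, DF = 0.980392, PV = 5.392157
  t = 2.0000: CF_t = 5.500000, DF = 0.961169, PV = 5.286428
  t = 3.0000: CF_t = 5.500000, DF = 0.942322, PV = 5.182773
  t = 4.0000: CF_t = 5.500000, DF = 0.923845, PV = 5.081150
  t = 5.0000: CF_t = 105.500000, DF = 0.905731, PV = 95.554600
Price P = sum_t PV_t = 116.497108
Macaulay numerator sum_t t * PV_t:
  t * PV_t at t = 1.0000: 5.392157
  t * PV_t at t = 2.0000: 10.572857
  t * PV_t at t = 3.0000: 15.548319
  t * PV_t at t = 4.0000: 20.324599
  t * PV_t at t = 5.0000: 477.773002
Macaulay duration D = (sum_t t * PV_t) / P = 529.610934 / 116.497108 = 4.546129

Answer: Macaulay duration = 4.5461 years


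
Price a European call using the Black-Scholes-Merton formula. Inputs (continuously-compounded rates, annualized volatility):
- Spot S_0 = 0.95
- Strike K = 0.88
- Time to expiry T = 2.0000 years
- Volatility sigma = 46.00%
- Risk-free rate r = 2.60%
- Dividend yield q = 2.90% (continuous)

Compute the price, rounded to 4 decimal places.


d1 = (ln(S/K) + (r - q + 0.5*sigma^2) * T) / (sigma * sqrt(T)) = 0.43370253
d2 = d1 - sigma * sqrt(T) = -0.21683571
exp(-rT) = 0.94932887; exp(-qT) = 0.94364995
C = S_0 * exp(-qT) * N(d1) - K * exp(-rT) * N(d2)
N(d1) = 0.66774776; N(d2) = 0.41416819
C = 0.9500 * 0.94364995 * 0.66774776 - 0.8800 * 0.94932887 * 0.41416819 = 0.2526

Answer: Price = 0.2526


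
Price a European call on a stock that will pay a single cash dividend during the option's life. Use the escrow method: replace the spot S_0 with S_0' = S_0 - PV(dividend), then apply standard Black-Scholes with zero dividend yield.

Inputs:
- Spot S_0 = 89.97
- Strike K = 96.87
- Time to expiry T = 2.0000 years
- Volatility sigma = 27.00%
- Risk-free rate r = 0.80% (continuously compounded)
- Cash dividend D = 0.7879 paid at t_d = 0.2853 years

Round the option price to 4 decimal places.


PV(D) = D * exp(-r * t_d) = 0.7879 * 0.99772020 = 0.78610375
S_0' = S_0 - PV(D) = 89.9700 - 0.78610375 = 89.18389625
d1 = (ln(S_0'/K) + (r + sigma^2/2)*T) / (sigma*sqrt(T)) = 0.01631744
d2 = d1 - sigma*sqrt(T) = -0.36552022
exp(-rT) = 0.98412732
N(d1) = 0.50650943; N(d2) = 0.35736156
C = S_0' * N(d1) - K * exp(-rT) * N(d2) = 89.18389625 * 0.50650943 - 96.8700 * 0.98412732 * 0.35736156 = 11.1043

Answer: Price = 11.1043


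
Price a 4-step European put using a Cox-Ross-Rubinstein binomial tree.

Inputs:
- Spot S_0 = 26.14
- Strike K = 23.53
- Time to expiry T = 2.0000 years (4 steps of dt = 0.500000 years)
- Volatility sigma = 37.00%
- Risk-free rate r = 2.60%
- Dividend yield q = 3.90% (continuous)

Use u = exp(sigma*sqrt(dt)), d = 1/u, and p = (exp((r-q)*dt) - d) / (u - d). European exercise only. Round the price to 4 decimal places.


Answer: Price = V(0,0) = 3.9957

Derivation:
dt = T/N = 0.500000
u = exp(sigma*sqrt(dt)) = 1.299045; d = 1/u = 0.769796
p = (exp((r-q)*dt) - d) / (u - d) = 0.422721
Discount per step: exp(-r*dt) = 0.987084
Stock lattice S(k, i) with i counting down-moves:
  k=0: S(0,0) = 26.1400
  k=1: S(1,0) = 33.9570; S(1,1) = 20.1225
  k=2: S(2,0) = 44.1117; S(2,1) = 26.1400; S(2,2) = 15.4902
  k=3: S(3,0) = 57.3031; S(3,1) = 33.9570; S(3,2) = 20.1225; S(3,3) = 11.9243
  k=4: S(4,0) = 74.4394; S(4,1) = 44.1117; S(4,2) = 26.1400; S(4,3) = 15.4902; S(4,4) = 9.1793
Terminal payoffs V(N, i) = max(K - S_T, 0):
  V(4,0) = 0.000000; V(4,1) = 0.000000; V(4,2) = 0.000000; V(4,3) = 8.039798; V(4,4) = 14.350721
Backward induction: V(k, i) = exp(-r*dt) * [p * V(k+1, i) + (1-p) * V(k+1, i+1)].
  V(3,0) = exp(-r*dt) * [p*0.000000 + (1-p)*0.000000] = 0.000000
  V(3,1) = exp(-r*dt) * [p*0.000000 + (1-p)*0.000000] = 0.000000
  V(3,2) = exp(-r*dt) * [p*0.000000 + (1-p)*8.039798] = 4.581258
  V(3,3) = exp(-r*dt) * [p*8.039798 + (1-p)*14.350721] = 11.532063
  V(2,0) = exp(-r*dt) * [p*0.000000 + (1-p)*0.000000] = 0.000000
  V(2,1) = exp(-r*dt) * [p*0.000000 + (1-p)*4.581258] = 2.610504
  V(2,2) = exp(-r*dt) * [p*4.581258 + (1-p)*11.532063] = 8.482812
  V(1,0) = exp(-r*dt) * [p*0.000000 + (1-p)*2.610504] = 1.487524
  V(1,1) = exp(-r*dt) * [p*2.610504 + (1-p)*8.482812] = 5.922960
  V(0,0) = exp(-r*dt) * [p*1.487524 + (1-p)*5.922960] = 3.995723


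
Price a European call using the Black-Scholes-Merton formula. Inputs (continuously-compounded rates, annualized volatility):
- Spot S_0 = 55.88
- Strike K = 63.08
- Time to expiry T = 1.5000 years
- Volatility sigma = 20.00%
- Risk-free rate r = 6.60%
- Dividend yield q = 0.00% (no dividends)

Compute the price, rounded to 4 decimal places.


d1 = (ln(S/K) + (r - q + 0.5*sigma^2) * T) / (sigma * sqrt(T)) = 0.03185468
d2 = d1 - sigma * sqrt(T) = -0.21309429
exp(-rT) = 0.90574271; exp(-qT) = 1.00000000
C = S_0 * exp(-qT) * N(d1) - K * exp(-rT) * N(d2)
N(d1) = 0.51270603; N(d2) = 0.41562671
C = 55.8800 * 1.00000000 * 0.51270603 - 63.0800 * 0.90574271 * 0.41562671 = 4.9035

Answer: Price = 4.9035


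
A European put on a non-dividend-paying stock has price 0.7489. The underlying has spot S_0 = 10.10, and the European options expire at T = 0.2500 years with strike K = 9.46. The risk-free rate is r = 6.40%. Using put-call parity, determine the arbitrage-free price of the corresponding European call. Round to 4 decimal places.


Put-call parity: C - P = S_0 * exp(-qT) - K * exp(-rT).
S_0 * exp(-qT) = 10.1000 * 1.00000000 = 10.10000000
K * exp(-rT) = 9.4600 * 0.98412732 = 9.30984445
C = P + S*exp(-qT) - K*exp(-rT)
C = 0.7489 + 10.10000000 - 9.30984445 = 1.5391

Answer: Call price = 1.5391


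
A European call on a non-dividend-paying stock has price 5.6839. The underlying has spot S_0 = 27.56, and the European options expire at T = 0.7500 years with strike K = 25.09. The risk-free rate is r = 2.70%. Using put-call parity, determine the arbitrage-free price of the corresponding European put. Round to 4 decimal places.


Put-call parity: C - P = S_0 * exp(-qT) - K * exp(-rT).
S_0 * exp(-qT) = 27.5600 * 1.00000000 = 27.56000000
K * exp(-rT) = 25.0900 * 0.97995365 = 24.58703719
P = C - S*exp(-qT) + K*exp(-rT)
P = 5.6839 - 27.56000000 + 24.58703719 = 2.7109

Answer: Put price = 2.7109


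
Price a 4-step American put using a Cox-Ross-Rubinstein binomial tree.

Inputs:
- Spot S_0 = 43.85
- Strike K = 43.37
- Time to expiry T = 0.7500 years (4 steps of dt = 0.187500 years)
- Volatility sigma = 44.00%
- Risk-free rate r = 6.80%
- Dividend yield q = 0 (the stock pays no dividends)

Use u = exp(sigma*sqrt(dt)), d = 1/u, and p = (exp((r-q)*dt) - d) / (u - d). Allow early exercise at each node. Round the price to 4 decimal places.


Answer: Price = V(0,0) = 5.2165

Derivation:
dt = T/N = 0.187500
u = exp(sigma*sqrt(dt)) = 1.209885; d = 1/u = 0.826525
p = (exp((r-q)*dt) - d) / (u - d) = 0.485984
Discount per step: exp(-r*dt) = 0.987331
Stock lattice S(k, i) with i counting down-moves:
  k=0: S(0,0) = 43.8500
  k=1: S(1,0) = 53.0535; S(1,1) = 36.2431
  k=2: S(2,0) = 64.1886; S(2,1) = 43.8500; S(2,2) = 29.9558
  k=3: S(3,0) = 77.6609; S(3,1) = 53.0535; S(3,2) = 36.2431; S(3,3) = 24.7592
  k=4: S(4,0) = 93.9607; S(4,1) = 64.1886; S(4,2) = 43.8500; S(4,3) = 29.9558; S(4,4) = 20.4641
Terminal payoffs V(N, i) = max(K - S_T, 0):
  V(4,0) = 0.000000; V(4,1) = 0.000000; V(4,2) = 0.000000; V(4,3) = 13.414183; V(4,4) = 22.905895
Backward induction: V(k, i) = exp(-r*dt) * [p * V(k+1, i) + (1-p) * V(k+1, i+1)]; then take max(V_cont, immediate exercise) for American.
  V(3,0) = exp(-r*dt) * [p*0.000000 + (1-p)*0.000000] = 0.000000; exercise = 0.000000; V(3,0) = max -> 0.000000
  V(3,1) = exp(-r*dt) * [p*0.000000 + (1-p)*0.000000] = 0.000000; exercise = 0.000000; V(3,1) = max -> 0.000000
  V(3,2) = exp(-r*dt) * [p*0.000000 + (1-p)*13.414183] = 6.807755; exercise = 7.126896; V(3,2) = max -> 7.126896
  V(3,3) = exp(-r*dt) * [p*13.414183 + (1-p)*22.905895] = 18.061323; exercise = 18.610780; V(3,3) = max -> 18.610780
  V(2,0) = exp(-r*dt) * [p*0.000000 + (1-p)*0.000000] = 0.000000; exercise = 0.000000; V(2,0) = max -> 0.000000
  V(2,1) = exp(-r*dt) * [p*0.000000 + (1-p)*7.126896] = 3.616930; exercise = 0.000000; V(2,1) = max -> 3.616930
  V(2,2) = exp(-r*dt) * [p*7.126896 + (1-p)*18.610780] = 12.864725; exercise = 13.414183; V(2,2) = max -> 13.414183
  V(1,0) = exp(-r*dt) * [p*0.000000 + (1-p)*3.616930] = 1.835608; exercise = 0.000000; V(1,0) = max -> 1.835608
  V(1,1) = exp(-r*dt) * [p*3.616930 + (1-p)*13.414183] = 8.543255; exercise = 7.126896; V(1,1) = max -> 8.543255
  V(0,0) = exp(-r*dt) * [p*1.835608 + (1-p)*8.543255] = 5.216512; exercise = 0.000000; V(0,0) = max -> 5.216512


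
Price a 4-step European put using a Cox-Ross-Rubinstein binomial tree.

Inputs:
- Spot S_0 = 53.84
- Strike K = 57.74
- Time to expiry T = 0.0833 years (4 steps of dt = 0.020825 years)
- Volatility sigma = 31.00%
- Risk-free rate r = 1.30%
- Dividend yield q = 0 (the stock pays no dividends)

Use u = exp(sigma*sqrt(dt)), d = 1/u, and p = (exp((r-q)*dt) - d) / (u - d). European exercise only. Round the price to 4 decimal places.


dt = T/N = 0.020825
u = exp(sigma*sqrt(dt)) = 1.045751; d = 1/u = 0.956250
p = (exp((r-q)*dt) - d) / (u - d) = 0.491843
Discount per step: exp(-r*dt) = 0.999729
Stock lattice S(k, i) with i counting down-moves:
  k=0: S(0,0) = 53.8400
  k=1: S(1,0) = 56.3033; S(1,1) = 51.4845
  k=2: S(2,0) = 58.8792; S(2,1) = 53.8400; S(2,2) = 49.2321
  k=3: S(3,0) = 61.5730; S(3,1) = 56.3033; S(3,2) = 51.4845; S(3,3) = 47.0782
  k=4: S(4,0) = 64.3901; S(4,1) = 58.8792; S(4,2) = 53.8400; S(4,3) = 49.2321; S(4,4) = 45.0185
Terminal payoffs V(N, i) = max(K - S_T, 0):
  V(4,0) = 0.000000; V(4,1) = 0.000000; V(4,2) = 3.900000; V(4,3) = 8.507927; V(4,4) = 12.721483
Backward induction: V(k, i) = exp(-r*dt) * [p * V(k+1, i) + (1-p) * V(k+1, i+1)].
  V(3,0) = exp(-r*dt) * [p*0.000000 + (1-p)*0.000000] = 0.000000
  V(3,1) = exp(-r*dt) * [p*0.000000 + (1-p)*3.900000] = 1.981275
  V(3,2) = exp(-r*dt) * [p*3.900000 + (1-p)*8.507927] = 6.239860
  V(3,3) = exp(-r*dt) * [p*8.507927 + (1-p)*12.721483] = 10.646192
  V(2,0) = exp(-r*dt) * [p*0.000000 + (1-p)*1.981275] = 1.006526
  V(2,1) = exp(-r*dt) * [p*1.981275 + (1-p)*6.239860] = 4.144182
  V(2,2) = exp(-r*dt) * [p*6.239860 + (1-p)*10.646192] = 8.476673
  V(1,0) = exp(-r*dt) * [p*1.006526 + (1-p)*4.144182] = 2.600243
  V(1,1) = exp(-r*dt) * [p*4.144182 + (1-p)*8.476673] = 6.344049
  V(0,0) = exp(-r*dt) * [p*2.600243 + (1-p)*6.344049] = 4.501465

Answer: Price = V(0,0) = 4.5015


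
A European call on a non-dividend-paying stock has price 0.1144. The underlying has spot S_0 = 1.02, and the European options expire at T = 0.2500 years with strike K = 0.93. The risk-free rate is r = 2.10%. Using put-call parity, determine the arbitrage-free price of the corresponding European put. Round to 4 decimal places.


Answer: Put price = 0.0195

Derivation:
Put-call parity: C - P = S_0 * exp(-qT) - K * exp(-rT).
S_0 * exp(-qT) = 1.0200 * 1.00000000 = 1.02000000
K * exp(-rT) = 0.9300 * 0.99476376 = 0.92513029
P = C - S*exp(-qT) + K*exp(-rT)
P = 0.1144 - 1.02000000 + 0.92513029 = 0.0195


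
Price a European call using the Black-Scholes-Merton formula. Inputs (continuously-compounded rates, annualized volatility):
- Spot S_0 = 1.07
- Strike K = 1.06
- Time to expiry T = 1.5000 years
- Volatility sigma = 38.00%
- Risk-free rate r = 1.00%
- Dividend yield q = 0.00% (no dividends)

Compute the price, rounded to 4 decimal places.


d1 = (ln(S/K) + (r - q + 0.5*sigma^2) * T) / (sigma * sqrt(T)) = 0.28510716
d2 = d1 - sigma * sqrt(T) = -0.18029590
exp(-rT) = 0.98511194; exp(-qT) = 1.00000000
C = S_0 * exp(-qT) * N(d1) - K * exp(-rT) * N(d2)
N(d1) = 0.61221898; N(d2) = 0.42846014
C = 1.0700 * 1.00000000 * 0.61221898 - 1.0600 * 0.98511194 * 0.42846014 = 0.2077

Answer: Price = 0.2077


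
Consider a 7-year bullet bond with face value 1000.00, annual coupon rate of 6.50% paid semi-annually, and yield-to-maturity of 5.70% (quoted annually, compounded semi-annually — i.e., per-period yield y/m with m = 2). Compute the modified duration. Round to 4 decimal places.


Answer: Modified duration = 5.6066

Derivation:
Coupon per period c = face * coupon_rate / m = 32.500000
Periods per year m = 2; per-period yield y/m = 0.028500
Number of cashflows N = 14
Cashflows (t years, CF_t, discount factor 1/(1+y/m)^(m*t), PV):
  t = 0.5000: CF_t = 32.500000, DF = 0.972290, PV = 31.599417
  t = 1.0000: CF_t = 32.500000, DF = 0.945347, PV = 30.723789
  t = 1.5000: CF_t = 32.500000, DF = 0.919152, PV = 29.872425
  t = 2.0000: CF_t = 32.500000, DF = 0.893682, PV = 29.044652
  t = 2.5000: CF_t = 32.500000, DF = 0.868917, PV = 28.239817
  t = 3.0000: CF_t = 32.500000, DF = 0.844840, PV = 27.457285
  t = 3.5000: CF_t = 32.500000, DF = 0.821429, PV = 26.696436
  t = 4.0000: CF_t = 32.500000, DF = 0.798667, PV = 25.956671
  t = 4.5000: CF_t = 32.500000, DF = 0.776536, PV = 25.237405
  t = 5.0000: CF_t = 32.500000, DF = 0.755018, PV = 24.538070
  t = 5.5000: CF_t = 32.500000, DF = 0.734096, PV = 23.858114
  t = 6.0000: CF_t = 32.500000, DF = 0.713754, PV = 23.196999
  t = 6.5000: CF_t = 32.500000, DF = 0.693976, PV = 22.554204
  t = 7.0000: CF_t = 1032.500000, DF = 0.674745, PV = 696.674502
Price P = sum_t PV_t = 1045.649785
First compute Macaulay numerator sum_t t * PV_t:
  t * PV_t at t = 0.5000: 15.799708
  t * PV_t at t = 1.0000: 30.723789
  t * PV_t at t = 1.5000: 44.808637
  t * PV_t at t = 2.0000: 58.089304
  t * PV_t at t = 2.5000: 70.599543
  t * PV_t at t = 3.0000: 82.371854
  t * PV_t at t = 3.5000: 93.437526
  t * PV_t at t = 4.0000: 103.826684
  t * PV_t at t = 4.5000: 113.568322
  t * PV_t at t = 5.0000: 122.690350
  t * PV_t at t = 5.5000: 131.219626
  t * PV_t at t = 6.0000: 139.181996
  t * PV_t at t = 6.5000: 146.602329
  t * PV_t at t = 7.0000: 4876.721515
Macaulay duration D = 6029.641182 / 1045.649785 = 5.766406
Modified duration = D / (1 + y/m) = 5.766406 / (1 + 0.028500) = 5.606617


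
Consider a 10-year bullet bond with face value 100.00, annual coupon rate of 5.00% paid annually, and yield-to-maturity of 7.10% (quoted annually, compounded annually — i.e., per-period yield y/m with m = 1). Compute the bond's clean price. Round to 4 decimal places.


Answer: Price = 85.3184

Derivation:
Coupon per period c = face * coupon_rate / m = 5.000000
Periods per year m = 1; per-period yield y/m = 0.071000
Number of cashflows N = 10
Cashflows (t years, CF_t, discount factor 1/(1+y/m)^(m*t), PV):
  t = 1.0000: CF_t = 5.000000, DF = 0.933707, PV = 4.668534
  t = 2.0000: CF_t = 5.000000, DF = 0.871808, PV = 4.359042
  t = 3.0000: CF_t = 5.000000, DF = 0.814013, PV = 4.070067
  t = 4.0000: CF_t = 5.000000, DF = 0.760050, PV = 3.800250
  t = 5.0000: CF_t = 5.000000, DF = 0.709664, PV = 3.548319
  t = 6.0000: CF_t = 5.000000, DF = 0.662618, PV = 3.313090
  t = 7.0000: CF_t = 5.000000, DF = 0.618691, PV = 3.093454
  t = 8.0000: CF_t = 5.000000, DF = 0.577676, PV = 2.888379
  t = 9.0000: CF_t = 5.000000, DF = 0.539380, PV = 2.696900
  t = 10.0000: CF_t = 105.000000, DF = 0.503623, PV = 52.880383
Price P = sum_t PV_t = 85.318418


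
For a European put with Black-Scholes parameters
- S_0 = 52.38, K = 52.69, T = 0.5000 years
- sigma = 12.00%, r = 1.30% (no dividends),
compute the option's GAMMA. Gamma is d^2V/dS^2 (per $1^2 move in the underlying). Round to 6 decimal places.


Answer: Gamma = 0.089649

Derivation:
d1 = 0.0494875146; d2 = -0.0353652991
phi(d1) = 0.3984540717; exp(-qT) = 1.0000000000; exp(-rT) = 0.9935210793
Gamma = exp(-qT) * phi(d1) / (S * sigma * sqrt(T)) = 1.0000000000 * 0.3984540717 / (52.3800 * 0.1200 * 0.7071067812) = 0.089649


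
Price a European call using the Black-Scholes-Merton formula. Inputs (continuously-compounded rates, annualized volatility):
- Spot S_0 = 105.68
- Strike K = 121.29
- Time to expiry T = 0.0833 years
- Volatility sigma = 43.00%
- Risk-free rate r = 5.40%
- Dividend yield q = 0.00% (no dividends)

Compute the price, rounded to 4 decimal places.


Answer: Price = 1.0115

Derivation:
d1 = (ln(S/K) + (r - q + 0.5*sigma^2) * T) / (sigma * sqrt(T)) = -1.01179600
d2 = d1 - sigma * sqrt(T) = -1.13590148
exp(-rT) = 0.99551190; exp(-qT) = 1.00000000
C = S_0 * exp(-qT) * N(d1) - K * exp(-rT) * N(d2)
N(d1) = 0.15581780; N(d2) = 0.12799890
C = 105.6800 * 1.00000000 * 0.15581780 - 121.2900 * 0.99551190 * 0.12799890 = 1.0115


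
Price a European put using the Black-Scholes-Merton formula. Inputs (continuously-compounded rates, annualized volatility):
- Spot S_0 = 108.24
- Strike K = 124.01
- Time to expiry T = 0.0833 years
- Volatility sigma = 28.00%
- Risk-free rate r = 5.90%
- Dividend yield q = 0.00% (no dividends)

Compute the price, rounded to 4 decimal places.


d1 = (ln(S/K) + (r - q + 0.5*sigma^2) * T) / (sigma * sqrt(T)) = -1.58181690
d2 = d1 - sigma * sqrt(T) = -1.66262977
exp(-rT) = 0.99509736; exp(-qT) = 1.00000000
P = K * exp(-rT) * N(-d2) - S_0 * exp(-qT) * N(-d1)
N(-d1) = 0.94315431; N(-d2) = 0.95180672
P = 124.0100 * 0.99509736 * 0.95180672 - 108.2400 * 1.00000000 * 0.94315431 = 15.3679

Answer: Price = 15.3679


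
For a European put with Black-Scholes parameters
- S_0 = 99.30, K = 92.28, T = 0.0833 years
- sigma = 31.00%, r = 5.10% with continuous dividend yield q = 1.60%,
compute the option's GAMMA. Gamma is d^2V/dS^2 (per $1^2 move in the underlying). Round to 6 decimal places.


d1 = 0.8967805338; d2 = 0.8073091417
phi(d1) = 0.2668559722; exp(-qT) = 0.9986680878; exp(-rT) = 0.9957607113
Gamma = exp(-qT) * phi(d1) / (S * sigma * sqrt(T)) = 0.9986680878 * 0.2668559722 / (99.3000 * 0.3100 * 0.2886173938) = 0.029996

Answer: Gamma = 0.029996


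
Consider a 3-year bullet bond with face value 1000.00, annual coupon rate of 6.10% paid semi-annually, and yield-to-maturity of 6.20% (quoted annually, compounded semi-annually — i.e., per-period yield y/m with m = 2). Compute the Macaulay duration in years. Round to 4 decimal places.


Coupon per period c = face * coupon_rate / m = 30.500000
Periods per year m = 2; per-period yield y/m = 0.031000
Number of cashflows N = 6
Cashflows (t years, CF_t, discount factor 1/(1+y/m)^(m*t), PV):
  t = 0.5000: CF_t = 30.500000, DF = 0.969932, PV = 29.582929
  t = 1.0000: CF_t = 30.500000, DF = 0.940768, PV = 28.693433
  t = 1.5000: CF_t = 30.500000, DF = 0.912481, PV = 27.830682
  t = 2.0000: CF_t = 30.500000, DF = 0.885045, PV = 26.993872
  t = 2.5000: CF_t = 30.500000, DF = 0.858434, PV = 26.182223
  t = 3.0000: CF_t = 1030.500000, DF = 0.832622, PV = 858.017221
Price P = sum_t PV_t = 997.300359
Macaulay numerator sum_t t * PV_t:
  t * PV_t at t = 0.5000: 14.791465
  t * PV_t at t = 1.0000: 28.693433
  t * PV_t at t = 1.5000: 41.746022
  t * PV_t at t = 2.0000: 53.987743
  t * PV_t at t = 2.5000: 65.455557
  t * PV_t at t = 3.0000: 2574.051662
Macaulay duration D = (sum_t t * PV_t) / P = 2778.725882 / 997.300359 = 2.786248

Answer: Macaulay duration = 2.7862 years


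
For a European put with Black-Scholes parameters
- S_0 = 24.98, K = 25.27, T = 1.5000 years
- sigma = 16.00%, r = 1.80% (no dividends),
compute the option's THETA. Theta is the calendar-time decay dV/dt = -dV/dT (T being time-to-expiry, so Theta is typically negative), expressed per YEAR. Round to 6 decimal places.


Answer: Theta = -0.416103

Derivation:
d1 = 0.1768612392; d2 = -0.0190979403
phi(d1) = 0.3927513824; exp(-qT) = 1.0000000000; exp(-rT) = 0.9733612415
Theta = -S*exp(-qT)*phi(d1)*sigma/(2*sqrt(T)) + r*K*exp(-rT)*N(-d2) - q*S*exp(-qT)*N(-d1)
N(-d1) = 0.4298086926; N(-d2) = 0.5076185127; sqrt(T) = 1.2247448714
Term 1 = -24.9800 * 1.0000000000 * 0.3927513824 * 0.1600 / (2 * 1.2247448714) = -0.6408472335
Term 2 = 0.0180 * 25.2700 * 0.9733612415 * 0.5076185127 = 0.2247445910
Term 3 = 0 (no dividend yield, q = 0)
Theta = -0.6408472335 + (0.2247445910) + (0.0000000000) = -0.416103


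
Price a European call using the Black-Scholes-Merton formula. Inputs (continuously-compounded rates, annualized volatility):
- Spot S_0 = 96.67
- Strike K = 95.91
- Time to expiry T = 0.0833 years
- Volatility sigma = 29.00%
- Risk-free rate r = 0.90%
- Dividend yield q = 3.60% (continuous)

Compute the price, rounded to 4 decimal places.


Answer: Price = 3.4868

Derivation:
d1 = (ln(S/K) + (r - q + 0.5*sigma^2) * T) / (sigma * sqrt(T)) = 0.10927878
d2 = d1 - sigma * sqrt(T) = 0.02557974
exp(-rT) = 0.99925058; exp(-qT) = 0.99700569
C = S_0 * exp(-qT) * N(d1) - K * exp(-rT) * N(d2)
N(d1) = 0.54350931; N(d2) = 0.51020373
C = 96.6700 * 0.99700569 * 0.54350931 - 95.9100 * 0.99925058 * 0.51020373 = 3.4868


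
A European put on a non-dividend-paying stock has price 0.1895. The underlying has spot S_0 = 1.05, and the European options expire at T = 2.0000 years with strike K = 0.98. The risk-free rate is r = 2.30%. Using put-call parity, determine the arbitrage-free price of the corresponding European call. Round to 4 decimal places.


Answer: Call price = 0.3036

Derivation:
Put-call parity: C - P = S_0 * exp(-qT) - K * exp(-rT).
S_0 * exp(-qT) = 1.0500 * 1.00000000 = 1.05000000
K * exp(-rT) = 0.9800 * 0.95504196 = 0.93594112
C = P + S*exp(-qT) - K*exp(-rT)
C = 0.1895 + 1.05000000 - 0.93594112 = 0.3036


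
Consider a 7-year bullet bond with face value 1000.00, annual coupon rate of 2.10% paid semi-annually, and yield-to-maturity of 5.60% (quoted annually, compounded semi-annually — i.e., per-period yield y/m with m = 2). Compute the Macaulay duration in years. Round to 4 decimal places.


Answer: Macaulay duration = 6.4776 years

Derivation:
Coupon per period c = face * coupon_rate / m = 10.500000
Periods per year m = 2; per-period yield y/m = 0.028000
Number of cashflows N = 14
Cashflows (t years, CF_t, discount factor 1/(1+y/m)^(m*t), PV):
  t = 0.5000: CF_t = 10.500000, DF = 0.972763, PV = 10.214008
  t = 1.0000: CF_t = 10.500000, DF = 0.946267, PV = 9.935805
  t = 1.5000: CF_t = 10.500000, DF = 0.920493, PV = 9.665180
  t = 2.0000: CF_t = 10.500000, DF = 0.895422, PV = 9.401926
  t = 2.5000: CF_t = 10.500000, DF = 0.871033, PV = 9.145843
  t = 3.0000: CF_t = 10.500000, DF = 0.847308, PV = 8.896734
  t = 3.5000: CF_t = 10.500000, DF = 0.824230, PV = 8.654411
  t = 4.0000: CF_t = 10.500000, DF = 0.801780, PV = 8.418687
  t = 4.5000: CF_t = 10.500000, DF = 0.779941, PV = 8.189385
  t = 5.0000: CF_t = 10.500000, DF = 0.758698, PV = 7.966327
  t = 5.5000: CF_t = 10.500000, DF = 0.738033, PV = 7.749346
  t = 6.0000: CF_t = 10.500000, DF = 0.717931, PV = 7.538274
  t = 6.5000: CF_t = 10.500000, DF = 0.698376, PV = 7.332951
  t = 7.0000: CF_t = 1010.500000, DF = 0.679354, PV = 686.487625
Price P = sum_t PV_t = 799.596502
Macaulay numerator sum_t t * PV_t:
  t * PV_t at t = 0.5000: 5.107004
  t * PV_t at t = 1.0000: 9.935805
  t * PV_t at t = 1.5000: 14.497770
  t * PV_t at t = 2.0000: 18.803853
  t * PV_t at t = 2.5000: 22.864607
  t * PV_t at t = 3.0000: 26.690202
  t * PV_t at t = 3.5000: 30.290437
  t * PV_t at t = 4.0000: 33.674749
  t * PV_t at t = 4.5000: 36.852231
  t * PV_t at t = 5.0000: 39.831637
  t * PV_t at t = 5.5000: 42.621402
  t * PV_t at t = 6.0000: 45.229644
  t * PV_t at t = 6.5000: 47.664184
  t * PV_t at t = 7.0000: 4805.413373
Macaulay duration D = (sum_t t * PV_t) / P = 5179.476898 / 799.596502 = 6.477613


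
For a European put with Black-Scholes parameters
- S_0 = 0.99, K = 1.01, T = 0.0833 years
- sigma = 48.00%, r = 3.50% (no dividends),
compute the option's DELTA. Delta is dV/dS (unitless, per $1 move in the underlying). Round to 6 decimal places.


Answer: Delta = -0.521556

Derivation:
d1 = -0.0540580632; d2 = -0.1925944122
phi(d1) = 0.3983597967; exp(-qT) = 1.0000000000; exp(-rT) = 0.9970887459
N(-d1) = 0.5215555479
Delta = -exp(-qT) * N(-d1) = -1.0000000000 * 0.5215555479 = -0.521556


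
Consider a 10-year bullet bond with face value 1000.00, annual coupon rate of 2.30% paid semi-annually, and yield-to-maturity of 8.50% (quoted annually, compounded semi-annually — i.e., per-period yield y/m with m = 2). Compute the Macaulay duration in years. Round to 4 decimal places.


Answer: Macaulay duration = 8.5868 years

Derivation:
Coupon per period c = face * coupon_rate / m = 11.500000
Periods per year m = 2; per-period yield y/m = 0.042500
Number of cashflows N = 20
Cashflows (t years, CF_t, discount factor 1/(1+y/m)^(m*t), PV):
  t = 0.5000: CF_t = 11.500000, DF = 0.959233, PV = 11.031175
  t = 1.0000: CF_t = 11.500000, DF = 0.920127, PV = 10.581463
  t = 1.5000: CF_t = 11.500000, DF = 0.882616, PV = 10.150084
  t = 2.0000: CF_t = 11.500000, DF = 0.846634, PV = 9.736292
  t = 2.5000: CF_t = 11.500000, DF = 0.812119, PV = 9.339369
  t = 3.0000: CF_t = 11.500000, DF = 0.779011, PV = 8.958627
  t = 3.5000: CF_t = 11.500000, DF = 0.747253, PV = 8.593407
  t = 4.0000: CF_t = 11.500000, DF = 0.716789, PV = 8.243077
  t = 4.5000: CF_t = 11.500000, DF = 0.687568, PV = 7.907028
  t = 5.0000: CF_t = 11.500000, DF = 0.659537, PV = 7.584679
  t = 5.5000: CF_t = 11.500000, DF = 0.632650, PV = 7.275471
  t = 6.0000: CF_t = 11.500000, DF = 0.606858, PV = 6.978869
  t = 6.5000: CF_t = 11.500000, DF = 0.582118, PV = 6.694359
  t = 7.0000: CF_t = 11.500000, DF = 0.558387, PV = 6.421448
  t = 7.5000: CF_t = 11.500000, DF = 0.535623, PV = 6.159662
  t = 8.0000: CF_t = 11.500000, DF = 0.513787, PV = 5.908549
  t = 8.5000: CF_t = 11.500000, DF = 0.492841, PV = 5.667673
  t = 9.0000: CF_t = 11.500000, DF = 0.472749, PV = 5.436616
  t = 9.5000: CF_t = 11.500000, DF = 0.453477, PV = 5.214980
  t = 10.0000: CF_t = 1011.500000, DF = 0.434989, PV = 439.991832
Price P = sum_t PV_t = 587.874660
Macaulay numerator sum_t t * PV_t:
  t * PV_t at t = 0.5000: 5.515588
  t * PV_t at t = 1.0000: 10.581463
  t * PV_t at t = 1.5000: 15.225126
  t * PV_t at t = 2.0000: 19.472584
  t * PV_t at t = 2.5000: 23.348422
  t * PV_t at t = 3.0000: 26.875881
  t * PV_t at t = 3.5000: 30.076925
  t * PV_t at t = 4.0000: 32.972306
  t * PV_t at t = 4.5000: 35.581625
  t * PV_t at t = 5.0000: 37.923395
  t * PV_t at t = 5.5000: 40.015093
  t * PV_t at t = 6.0000: 41.873217
  t * PV_t at t = 6.5000: 43.513335
  t * PV_t at t = 7.0000: 44.950134
  t * PV_t at t = 7.5000: 46.197465
  t * PV_t at t = 8.0000: 47.268390
  t * PV_t at t = 8.5000: 48.175218
  t * PV_t at t = 9.0000: 48.929548
  t * PV_t at t = 9.5000: 49.542308
  t * PV_t at t = 10.0000: 4399.918319
Macaulay duration D = (sum_t t * PV_t) / P = 5047.956342 / 587.874660 = 8.586790
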